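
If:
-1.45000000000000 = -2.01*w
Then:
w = 0.72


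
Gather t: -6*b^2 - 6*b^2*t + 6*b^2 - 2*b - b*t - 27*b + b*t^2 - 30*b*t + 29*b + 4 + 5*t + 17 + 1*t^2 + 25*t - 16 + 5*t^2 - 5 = t^2*(b + 6) + t*(-6*b^2 - 31*b + 30)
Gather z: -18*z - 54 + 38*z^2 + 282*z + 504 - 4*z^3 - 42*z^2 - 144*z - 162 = -4*z^3 - 4*z^2 + 120*z + 288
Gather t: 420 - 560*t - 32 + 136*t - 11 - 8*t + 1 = 378 - 432*t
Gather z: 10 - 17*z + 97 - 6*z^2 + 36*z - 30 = -6*z^2 + 19*z + 77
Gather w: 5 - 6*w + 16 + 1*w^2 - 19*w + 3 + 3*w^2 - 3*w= 4*w^2 - 28*w + 24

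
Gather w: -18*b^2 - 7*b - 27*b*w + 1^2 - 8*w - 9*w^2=-18*b^2 - 7*b - 9*w^2 + w*(-27*b - 8) + 1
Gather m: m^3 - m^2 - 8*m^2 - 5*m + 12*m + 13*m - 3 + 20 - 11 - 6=m^3 - 9*m^2 + 20*m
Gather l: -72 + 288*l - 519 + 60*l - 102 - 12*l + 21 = 336*l - 672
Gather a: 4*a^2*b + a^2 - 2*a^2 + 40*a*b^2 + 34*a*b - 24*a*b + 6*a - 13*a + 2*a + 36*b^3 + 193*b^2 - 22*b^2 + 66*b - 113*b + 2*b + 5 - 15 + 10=a^2*(4*b - 1) + a*(40*b^2 + 10*b - 5) + 36*b^3 + 171*b^2 - 45*b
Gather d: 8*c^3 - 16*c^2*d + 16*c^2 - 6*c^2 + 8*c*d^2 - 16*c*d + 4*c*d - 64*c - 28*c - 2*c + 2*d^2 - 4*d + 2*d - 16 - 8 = 8*c^3 + 10*c^2 - 94*c + d^2*(8*c + 2) + d*(-16*c^2 - 12*c - 2) - 24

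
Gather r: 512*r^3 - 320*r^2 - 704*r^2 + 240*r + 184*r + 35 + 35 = 512*r^3 - 1024*r^2 + 424*r + 70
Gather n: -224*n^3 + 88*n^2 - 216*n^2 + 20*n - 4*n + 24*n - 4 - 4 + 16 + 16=-224*n^3 - 128*n^2 + 40*n + 24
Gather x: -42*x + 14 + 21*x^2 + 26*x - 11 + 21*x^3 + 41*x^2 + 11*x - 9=21*x^3 + 62*x^2 - 5*x - 6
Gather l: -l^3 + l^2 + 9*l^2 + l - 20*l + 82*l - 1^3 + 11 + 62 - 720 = -l^3 + 10*l^2 + 63*l - 648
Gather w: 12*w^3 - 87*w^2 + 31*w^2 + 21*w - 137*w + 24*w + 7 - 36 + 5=12*w^3 - 56*w^2 - 92*w - 24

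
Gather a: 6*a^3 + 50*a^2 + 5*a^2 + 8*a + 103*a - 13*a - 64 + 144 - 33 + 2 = 6*a^3 + 55*a^2 + 98*a + 49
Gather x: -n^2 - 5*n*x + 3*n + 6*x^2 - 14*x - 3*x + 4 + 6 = -n^2 + 3*n + 6*x^2 + x*(-5*n - 17) + 10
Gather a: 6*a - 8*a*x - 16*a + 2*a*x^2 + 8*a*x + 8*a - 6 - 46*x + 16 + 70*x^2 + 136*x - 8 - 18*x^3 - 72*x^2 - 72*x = a*(2*x^2 - 2) - 18*x^3 - 2*x^2 + 18*x + 2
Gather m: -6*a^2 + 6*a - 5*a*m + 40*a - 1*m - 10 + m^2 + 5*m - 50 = -6*a^2 + 46*a + m^2 + m*(4 - 5*a) - 60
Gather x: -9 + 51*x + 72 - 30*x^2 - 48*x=-30*x^2 + 3*x + 63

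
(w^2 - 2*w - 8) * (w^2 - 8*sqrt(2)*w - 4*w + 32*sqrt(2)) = w^4 - 8*sqrt(2)*w^3 - 6*w^3 + 48*sqrt(2)*w^2 + 32*w - 256*sqrt(2)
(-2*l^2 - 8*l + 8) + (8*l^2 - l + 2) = 6*l^2 - 9*l + 10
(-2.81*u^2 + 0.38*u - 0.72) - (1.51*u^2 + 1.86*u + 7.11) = -4.32*u^2 - 1.48*u - 7.83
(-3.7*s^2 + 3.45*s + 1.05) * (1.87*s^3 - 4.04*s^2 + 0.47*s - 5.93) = -6.919*s^5 + 21.3995*s^4 - 13.7135*s^3 + 19.3205*s^2 - 19.965*s - 6.2265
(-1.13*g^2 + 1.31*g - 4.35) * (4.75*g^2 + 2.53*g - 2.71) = -5.3675*g^4 + 3.3636*g^3 - 14.2859*g^2 - 14.5556*g + 11.7885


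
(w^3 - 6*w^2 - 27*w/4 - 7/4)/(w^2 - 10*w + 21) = (w^2 + w + 1/4)/(w - 3)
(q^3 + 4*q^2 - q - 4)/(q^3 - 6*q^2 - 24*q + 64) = (q^2 - 1)/(q^2 - 10*q + 16)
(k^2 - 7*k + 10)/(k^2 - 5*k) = (k - 2)/k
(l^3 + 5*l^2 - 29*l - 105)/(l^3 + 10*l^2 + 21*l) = (l - 5)/l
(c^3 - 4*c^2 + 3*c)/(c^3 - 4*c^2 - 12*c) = (-c^2 + 4*c - 3)/(-c^2 + 4*c + 12)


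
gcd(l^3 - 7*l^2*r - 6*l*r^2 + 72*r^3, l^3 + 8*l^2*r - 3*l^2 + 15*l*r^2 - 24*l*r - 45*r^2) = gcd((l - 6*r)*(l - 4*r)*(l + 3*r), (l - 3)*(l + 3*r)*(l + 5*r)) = l + 3*r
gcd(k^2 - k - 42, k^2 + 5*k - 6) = k + 6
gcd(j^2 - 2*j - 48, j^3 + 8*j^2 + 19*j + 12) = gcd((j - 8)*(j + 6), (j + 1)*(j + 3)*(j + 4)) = 1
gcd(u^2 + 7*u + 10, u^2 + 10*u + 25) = u + 5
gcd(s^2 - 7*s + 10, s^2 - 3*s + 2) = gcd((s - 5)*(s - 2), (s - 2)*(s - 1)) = s - 2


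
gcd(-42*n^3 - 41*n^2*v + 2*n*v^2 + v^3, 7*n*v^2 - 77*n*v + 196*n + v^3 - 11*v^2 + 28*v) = 7*n + v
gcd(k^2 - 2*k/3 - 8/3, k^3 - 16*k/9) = k + 4/3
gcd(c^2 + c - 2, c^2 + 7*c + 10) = c + 2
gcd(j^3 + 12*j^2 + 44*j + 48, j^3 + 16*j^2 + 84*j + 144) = j^2 + 10*j + 24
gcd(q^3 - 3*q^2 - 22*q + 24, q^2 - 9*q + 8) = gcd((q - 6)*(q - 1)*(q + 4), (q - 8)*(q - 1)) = q - 1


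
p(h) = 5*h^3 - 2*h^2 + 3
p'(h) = 15*h^2 - 4*h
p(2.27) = 51.18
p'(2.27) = 68.21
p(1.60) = 18.36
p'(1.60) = 32.00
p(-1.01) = -4.19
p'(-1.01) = 19.34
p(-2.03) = -47.07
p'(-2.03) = 69.93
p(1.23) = 9.28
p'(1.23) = 17.77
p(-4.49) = -489.91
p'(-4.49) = 320.36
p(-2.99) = -148.53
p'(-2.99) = 146.06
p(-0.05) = 2.99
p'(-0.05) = 0.24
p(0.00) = 3.00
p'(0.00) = 0.00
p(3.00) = 120.00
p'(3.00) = 123.00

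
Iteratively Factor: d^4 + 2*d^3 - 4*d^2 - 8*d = (d + 2)*(d^3 - 4*d) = (d - 2)*(d + 2)*(d^2 + 2*d) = d*(d - 2)*(d + 2)*(d + 2)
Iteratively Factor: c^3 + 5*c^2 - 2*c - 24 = (c - 2)*(c^2 + 7*c + 12) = (c - 2)*(c + 3)*(c + 4)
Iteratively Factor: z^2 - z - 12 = (z + 3)*(z - 4)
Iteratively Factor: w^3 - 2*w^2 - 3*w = (w + 1)*(w^2 - 3*w) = (w - 3)*(w + 1)*(w)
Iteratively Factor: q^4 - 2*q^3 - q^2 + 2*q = (q)*(q^3 - 2*q^2 - q + 2) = q*(q + 1)*(q^2 - 3*q + 2) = q*(q - 1)*(q + 1)*(q - 2)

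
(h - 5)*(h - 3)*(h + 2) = h^3 - 6*h^2 - h + 30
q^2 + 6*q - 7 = (q - 1)*(q + 7)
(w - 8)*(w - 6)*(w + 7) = w^3 - 7*w^2 - 50*w + 336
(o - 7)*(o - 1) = o^2 - 8*o + 7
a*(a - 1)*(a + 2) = a^3 + a^2 - 2*a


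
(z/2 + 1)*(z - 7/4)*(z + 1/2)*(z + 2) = z^4/2 + 11*z^3/8 - 15*z^2/16 - 17*z/4 - 7/4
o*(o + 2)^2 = o^3 + 4*o^2 + 4*o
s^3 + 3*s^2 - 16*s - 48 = (s - 4)*(s + 3)*(s + 4)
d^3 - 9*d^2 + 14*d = d*(d - 7)*(d - 2)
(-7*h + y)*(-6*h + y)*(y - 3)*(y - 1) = 42*h^2*y^2 - 168*h^2*y + 126*h^2 - 13*h*y^3 + 52*h*y^2 - 39*h*y + y^4 - 4*y^3 + 3*y^2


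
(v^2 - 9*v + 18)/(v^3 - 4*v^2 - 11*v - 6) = (v - 3)/(v^2 + 2*v + 1)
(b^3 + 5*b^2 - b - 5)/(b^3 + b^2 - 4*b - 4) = (b^2 + 4*b - 5)/(b^2 - 4)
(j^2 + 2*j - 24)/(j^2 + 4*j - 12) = (j - 4)/(j - 2)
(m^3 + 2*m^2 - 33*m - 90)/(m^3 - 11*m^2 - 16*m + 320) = (m^2 - 3*m - 18)/(m^2 - 16*m + 64)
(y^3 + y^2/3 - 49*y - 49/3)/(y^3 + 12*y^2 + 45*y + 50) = (3*y^3 + y^2 - 147*y - 49)/(3*(y^3 + 12*y^2 + 45*y + 50))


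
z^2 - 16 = (z - 4)*(z + 4)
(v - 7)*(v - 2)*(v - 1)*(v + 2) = v^4 - 8*v^3 + 3*v^2 + 32*v - 28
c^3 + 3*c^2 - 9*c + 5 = (c - 1)^2*(c + 5)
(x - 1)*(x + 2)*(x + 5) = x^3 + 6*x^2 + 3*x - 10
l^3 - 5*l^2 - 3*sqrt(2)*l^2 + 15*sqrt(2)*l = l*(l - 5)*(l - 3*sqrt(2))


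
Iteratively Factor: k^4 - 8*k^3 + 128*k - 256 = (k - 4)*(k^3 - 4*k^2 - 16*k + 64) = (k - 4)*(k + 4)*(k^2 - 8*k + 16) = (k - 4)^2*(k + 4)*(k - 4)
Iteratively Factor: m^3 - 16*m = (m - 4)*(m^2 + 4*m) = (m - 4)*(m + 4)*(m)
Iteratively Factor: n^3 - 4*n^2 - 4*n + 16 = (n + 2)*(n^2 - 6*n + 8) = (n - 2)*(n + 2)*(n - 4)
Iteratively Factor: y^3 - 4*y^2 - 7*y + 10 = (y + 2)*(y^2 - 6*y + 5) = (y - 5)*(y + 2)*(y - 1)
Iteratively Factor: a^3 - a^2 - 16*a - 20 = (a + 2)*(a^2 - 3*a - 10) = (a - 5)*(a + 2)*(a + 2)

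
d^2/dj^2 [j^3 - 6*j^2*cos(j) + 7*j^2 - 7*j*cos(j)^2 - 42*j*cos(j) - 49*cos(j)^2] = 6*j^2*cos(j) + 24*j*sin(j) + 42*j*cos(j) + 14*j*cos(2*j) + 6*j + 84*sin(j) + 14*sin(2*j) - 12*cos(j) + 98*cos(2*j) + 14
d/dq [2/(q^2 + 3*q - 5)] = 2*(-2*q - 3)/(q^2 + 3*q - 5)^2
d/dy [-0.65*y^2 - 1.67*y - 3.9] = -1.3*y - 1.67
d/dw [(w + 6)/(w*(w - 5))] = (-w^2 - 12*w + 30)/(w^2*(w^2 - 10*w + 25))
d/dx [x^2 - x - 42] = 2*x - 1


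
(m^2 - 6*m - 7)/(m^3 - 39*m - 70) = (m + 1)/(m^2 + 7*m + 10)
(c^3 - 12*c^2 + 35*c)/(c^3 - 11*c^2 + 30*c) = (c - 7)/(c - 6)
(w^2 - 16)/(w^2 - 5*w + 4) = (w + 4)/(w - 1)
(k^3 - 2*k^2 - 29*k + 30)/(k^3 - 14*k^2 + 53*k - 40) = (k^2 - k - 30)/(k^2 - 13*k + 40)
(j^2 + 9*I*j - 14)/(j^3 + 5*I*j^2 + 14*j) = (j + 2*I)/(j*(j - 2*I))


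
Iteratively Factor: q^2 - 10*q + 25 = (q - 5)*(q - 5)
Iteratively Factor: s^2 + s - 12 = (s + 4)*(s - 3)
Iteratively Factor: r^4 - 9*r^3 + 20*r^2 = (r)*(r^3 - 9*r^2 + 20*r) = r*(r - 4)*(r^2 - 5*r) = r^2*(r - 4)*(r - 5)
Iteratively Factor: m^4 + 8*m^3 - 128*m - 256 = (m + 4)*(m^3 + 4*m^2 - 16*m - 64) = (m - 4)*(m + 4)*(m^2 + 8*m + 16) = (m - 4)*(m + 4)^2*(m + 4)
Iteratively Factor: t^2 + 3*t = (t + 3)*(t)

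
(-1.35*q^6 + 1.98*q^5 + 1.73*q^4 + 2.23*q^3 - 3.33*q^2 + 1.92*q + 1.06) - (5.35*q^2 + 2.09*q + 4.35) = -1.35*q^6 + 1.98*q^5 + 1.73*q^4 + 2.23*q^3 - 8.68*q^2 - 0.17*q - 3.29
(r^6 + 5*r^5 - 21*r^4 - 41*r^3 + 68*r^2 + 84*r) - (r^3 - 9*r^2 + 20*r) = r^6 + 5*r^5 - 21*r^4 - 42*r^3 + 77*r^2 + 64*r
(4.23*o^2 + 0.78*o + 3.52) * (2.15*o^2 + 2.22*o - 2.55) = 9.0945*o^4 + 11.0676*o^3 - 1.4869*o^2 + 5.8254*o - 8.976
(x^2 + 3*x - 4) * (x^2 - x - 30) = x^4 + 2*x^3 - 37*x^2 - 86*x + 120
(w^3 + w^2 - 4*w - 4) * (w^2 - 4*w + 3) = w^5 - 3*w^4 - 5*w^3 + 15*w^2 + 4*w - 12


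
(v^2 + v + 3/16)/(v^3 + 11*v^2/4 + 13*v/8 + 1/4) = (4*v + 3)/(2*(2*v^2 + 5*v + 2))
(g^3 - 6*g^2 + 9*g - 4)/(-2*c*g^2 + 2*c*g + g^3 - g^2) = (-g^2 + 5*g - 4)/(g*(2*c - g))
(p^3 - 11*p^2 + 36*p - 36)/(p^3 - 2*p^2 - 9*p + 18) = (p - 6)/(p + 3)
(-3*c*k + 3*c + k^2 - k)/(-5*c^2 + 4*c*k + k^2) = (-3*c*k + 3*c + k^2 - k)/(-5*c^2 + 4*c*k + k^2)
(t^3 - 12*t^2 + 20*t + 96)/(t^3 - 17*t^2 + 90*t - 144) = (t + 2)/(t - 3)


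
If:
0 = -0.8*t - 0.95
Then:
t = -1.19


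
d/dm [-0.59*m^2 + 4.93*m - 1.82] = 4.93 - 1.18*m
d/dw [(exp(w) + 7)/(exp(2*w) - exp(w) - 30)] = (-(exp(w) + 7)*(2*exp(w) - 1) + exp(2*w) - exp(w) - 30)*exp(w)/(-exp(2*w) + exp(w) + 30)^2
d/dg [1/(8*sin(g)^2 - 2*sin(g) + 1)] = 2*(1 - 8*sin(g))*cos(g)/(8*sin(g)^2 - 2*sin(g) + 1)^2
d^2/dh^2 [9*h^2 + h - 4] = 18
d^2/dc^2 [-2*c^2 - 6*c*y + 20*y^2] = -4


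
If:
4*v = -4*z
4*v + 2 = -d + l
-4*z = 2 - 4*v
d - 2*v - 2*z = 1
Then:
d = 1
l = 4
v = 1/4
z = -1/4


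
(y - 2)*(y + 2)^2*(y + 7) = y^4 + 9*y^3 + 10*y^2 - 36*y - 56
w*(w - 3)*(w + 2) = w^3 - w^2 - 6*w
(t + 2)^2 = t^2 + 4*t + 4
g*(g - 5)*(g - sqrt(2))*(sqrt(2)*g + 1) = sqrt(2)*g^4 - 5*sqrt(2)*g^3 - g^3 - sqrt(2)*g^2 + 5*g^2 + 5*sqrt(2)*g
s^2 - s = s*(s - 1)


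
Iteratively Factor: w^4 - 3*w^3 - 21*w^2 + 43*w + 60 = (w + 1)*(w^3 - 4*w^2 - 17*w + 60) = (w - 5)*(w + 1)*(w^2 + w - 12) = (w - 5)*(w - 3)*(w + 1)*(w + 4)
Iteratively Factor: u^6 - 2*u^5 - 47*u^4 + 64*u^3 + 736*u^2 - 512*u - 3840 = (u - 4)*(u^5 + 2*u^4 - 39*u^3 - 92*u^2 + 368*u + 960) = (u - 4)*(u + 4)*(u^4 - 2*u^3 - 31*u^2 + 32*u + 240) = (u - 4)*(u + 4)^2*(u^3 - 6*u^2 - 7*u + 60) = (u - 4)*(u + 3)*(u + 4)^2*(u^2 - 9*u + 20) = (u - 5)*(u - 4)*(u + 3)*(u + 4)^2*(u - 4)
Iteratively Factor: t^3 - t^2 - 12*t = (t)*(t^2 - t - 12) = t*(t - 4)*(t + 3)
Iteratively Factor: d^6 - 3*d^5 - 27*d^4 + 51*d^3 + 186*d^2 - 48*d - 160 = (d - 4)*(d^5 + d^4 - 23*d^3 - 41*d^2 + 22*d + 40) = (d - 4)*(d + 1)*(d^4 - 23*d^2 - 18*d + 40) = (d - 4)*(d + 1)*(d + 4)*(d^3 - 4*d^2 - 7*d + 10) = (d - 5)*(d - 4)*(d + 1)*(d + 4)*(d^2 + d - 2) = (d - 5)*(d - 4)*(d + 1)*(d + 2)*(d + 4)*(d - 1)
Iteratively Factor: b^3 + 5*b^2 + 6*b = (b + 3)*(b^2 + 2*b) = b*(b + 3)*(b + 2)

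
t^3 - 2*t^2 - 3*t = t*(t - 3)*(t + 1)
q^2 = q^2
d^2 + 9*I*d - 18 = (d + 3*I)*(d + 6*I)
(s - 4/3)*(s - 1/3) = s^2 - 5*s/3 + 4/9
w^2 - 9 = (w - 3)*(w + 3)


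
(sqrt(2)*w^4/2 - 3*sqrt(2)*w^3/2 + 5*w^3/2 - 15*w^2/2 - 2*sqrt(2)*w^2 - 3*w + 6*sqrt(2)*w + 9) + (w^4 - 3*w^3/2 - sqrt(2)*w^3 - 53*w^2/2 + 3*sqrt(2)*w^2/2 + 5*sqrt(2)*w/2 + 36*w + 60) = sqrt(2)*w^4/2 + w^4 - 5*sqrt(2)*w^3/2 + w^3 - 34*w^2 - sqrt(2)*w^2/2 + 17*sqrt(2)*w/2 + 33*w + 69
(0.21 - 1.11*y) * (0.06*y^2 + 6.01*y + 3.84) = -0.0666*y^3 - 6.6585*y^2 - 3.0003*y + 0.8064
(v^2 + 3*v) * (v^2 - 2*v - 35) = v^4 + v^3 - 41*v^2 - 105*v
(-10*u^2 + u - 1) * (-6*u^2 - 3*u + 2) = 60*u^4 + 24*u^3 - 17*u^2 + 5*u - 2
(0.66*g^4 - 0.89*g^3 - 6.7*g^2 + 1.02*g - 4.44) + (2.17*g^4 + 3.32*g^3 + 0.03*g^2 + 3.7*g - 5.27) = 2.83*g^4 + 2.43*g^3 - 6.67*g^2 + 4.72*g - 9.71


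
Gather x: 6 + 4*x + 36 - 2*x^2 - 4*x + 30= 72 - 2*x^2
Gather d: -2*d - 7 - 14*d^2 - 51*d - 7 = -14*d^2 - 53*d - 14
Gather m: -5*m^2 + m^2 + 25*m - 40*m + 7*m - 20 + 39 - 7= -4*m^2 - 8*m + 12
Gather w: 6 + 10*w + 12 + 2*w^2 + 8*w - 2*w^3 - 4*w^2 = -2*w^3 - 2*w^2 + 18*w + 18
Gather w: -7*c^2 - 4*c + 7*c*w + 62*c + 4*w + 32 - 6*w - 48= -7*c^2 + 58*c + w*(7*c - 2) - 16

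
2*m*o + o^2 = o*(2*m + o)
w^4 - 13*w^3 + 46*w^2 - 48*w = w*(w - 8)*(w - 3)*(w - 2)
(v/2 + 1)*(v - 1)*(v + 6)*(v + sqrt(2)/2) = v^4/2 + sqrt(2)*v^3/4 + 7*v^3/2 + 2*v^2 + 7*sqrt(2)*v^2/4 - 6*v + sqrt(2)*v - 3*sqrt(2)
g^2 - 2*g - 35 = (g - 7)*(g + 5)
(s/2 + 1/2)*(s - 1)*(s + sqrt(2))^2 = s^4/2 + sqrt(2)*s^3 + s^2/2 - sqrt(2)*s - 1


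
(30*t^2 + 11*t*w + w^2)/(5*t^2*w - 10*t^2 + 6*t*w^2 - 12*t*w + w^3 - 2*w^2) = (6*t + w)/(t*w - 2*t + w^2 - 2*w)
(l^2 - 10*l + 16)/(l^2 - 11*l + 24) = (l - 2)/(l - 3)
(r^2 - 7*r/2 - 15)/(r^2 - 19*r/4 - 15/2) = 2*(2*r + 5)/(4*r + 5)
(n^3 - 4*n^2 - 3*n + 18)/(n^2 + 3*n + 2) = (n^2 - 6*n + 9)/(n + 1)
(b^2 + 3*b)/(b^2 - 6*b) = (b + 3)/(b - 6)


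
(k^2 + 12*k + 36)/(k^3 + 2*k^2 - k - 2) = (k^2 + 12*k + 36)/(k^3 + 2*k^2 - k - 2)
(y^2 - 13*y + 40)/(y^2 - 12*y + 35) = (y - 8)/(y - 7)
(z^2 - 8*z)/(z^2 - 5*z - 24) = z/(z + 3)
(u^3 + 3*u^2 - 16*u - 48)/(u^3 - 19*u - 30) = (u^2 - 16)/(u^2 - 3*u - 10)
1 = 1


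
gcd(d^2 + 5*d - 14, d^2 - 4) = d - 2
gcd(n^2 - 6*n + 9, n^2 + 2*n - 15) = n - 3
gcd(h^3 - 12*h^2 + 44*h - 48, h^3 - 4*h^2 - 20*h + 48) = h^2 - 8*h + 12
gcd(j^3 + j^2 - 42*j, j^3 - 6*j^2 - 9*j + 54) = j - 6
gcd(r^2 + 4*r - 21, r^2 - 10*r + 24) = 1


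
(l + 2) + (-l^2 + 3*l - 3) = -l^2 + 4*l - 1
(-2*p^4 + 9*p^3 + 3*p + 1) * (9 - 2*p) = 4*p^5 - 36*p^4 + 81*p^3 - 6*p^2 + 25*p + 9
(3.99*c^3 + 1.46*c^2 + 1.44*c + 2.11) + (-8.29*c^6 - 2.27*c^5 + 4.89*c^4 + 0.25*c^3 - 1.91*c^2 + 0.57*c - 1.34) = -8.29*c^6 - 2.27*c^5 + 4.89*c^4 + 4.24*c^3 - 0.45*c^2 + 2.01*c + 0.77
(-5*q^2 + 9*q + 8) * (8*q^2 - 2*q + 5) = -40*q^4 + 82*q^3 + 21*q^2 + 29*q + 40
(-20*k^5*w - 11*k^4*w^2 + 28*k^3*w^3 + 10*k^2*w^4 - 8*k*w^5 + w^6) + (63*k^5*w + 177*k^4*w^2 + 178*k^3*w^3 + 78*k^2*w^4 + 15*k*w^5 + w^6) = 43*k^5*w + 166*k^4*w^2 + 206*k^3*w^3 + 88*k^2*w^4 + 7*k*w^5 + 2*w^6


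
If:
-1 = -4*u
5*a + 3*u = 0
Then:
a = -3/20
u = 1/4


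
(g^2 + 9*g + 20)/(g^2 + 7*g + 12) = (g + 5)/(g + 3)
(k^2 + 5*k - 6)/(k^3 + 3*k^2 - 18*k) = (k - 1)/(k*(k - 3))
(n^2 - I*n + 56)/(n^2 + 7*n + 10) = (n^2 - I*n + 56)/(n^2 + 7*n + 10)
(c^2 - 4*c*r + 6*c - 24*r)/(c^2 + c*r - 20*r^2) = (c + 6)/(c + 5*r)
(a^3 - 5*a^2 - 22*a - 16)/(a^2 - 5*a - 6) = (a^2 - 6*a - 16)/(a - 6)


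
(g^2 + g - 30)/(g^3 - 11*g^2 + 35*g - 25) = (g + 6)/(g^2 - 6*g + 5)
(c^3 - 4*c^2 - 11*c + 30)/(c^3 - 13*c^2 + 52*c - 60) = (c + 3)/(c - 6)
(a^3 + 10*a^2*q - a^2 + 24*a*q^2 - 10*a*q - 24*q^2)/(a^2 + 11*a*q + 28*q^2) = (a^2 + 6*a*q - a - 6*q)/(a + 7*q)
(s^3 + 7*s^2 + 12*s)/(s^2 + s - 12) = s*(s + 3)/(s - 3)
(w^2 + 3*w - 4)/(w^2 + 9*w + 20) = (w - 1)/(w + 5)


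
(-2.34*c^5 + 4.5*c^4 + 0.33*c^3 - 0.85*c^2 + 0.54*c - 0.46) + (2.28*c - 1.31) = -2.34*c^5 + 4.5*c^4 + 0.33*c^3 - 0.85*c^2 + 2.82*c - 1.77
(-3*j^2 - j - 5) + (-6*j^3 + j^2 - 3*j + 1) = -6*j^3 - 2*j^2 - 4*j - 4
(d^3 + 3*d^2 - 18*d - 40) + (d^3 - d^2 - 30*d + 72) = 2*d^3 + 2*d^2 - 48*d + 32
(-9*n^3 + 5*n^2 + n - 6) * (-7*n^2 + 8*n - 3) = 63*n^5 - 107*n^4 + 60*n^3 + 35*n^2 - 51*n + 18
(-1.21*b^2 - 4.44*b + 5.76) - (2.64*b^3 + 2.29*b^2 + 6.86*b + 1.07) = -2.64*b^3 - 3.5*b^2 - 11.3*b + 4.69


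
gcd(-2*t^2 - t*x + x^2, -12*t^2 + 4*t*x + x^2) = -2*t + x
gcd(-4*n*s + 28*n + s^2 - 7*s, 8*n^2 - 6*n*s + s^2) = -4*n + s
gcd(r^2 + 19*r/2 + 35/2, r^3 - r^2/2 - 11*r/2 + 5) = r + 5/2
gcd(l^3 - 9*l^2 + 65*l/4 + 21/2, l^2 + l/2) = l + 1/2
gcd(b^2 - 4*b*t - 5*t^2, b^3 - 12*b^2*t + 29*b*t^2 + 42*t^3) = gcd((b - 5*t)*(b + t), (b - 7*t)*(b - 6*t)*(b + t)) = b + t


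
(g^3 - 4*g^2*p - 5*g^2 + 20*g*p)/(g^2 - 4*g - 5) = g*(g - 4*p)/(g + 1)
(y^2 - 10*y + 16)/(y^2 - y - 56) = (y - 2)/(y + 7)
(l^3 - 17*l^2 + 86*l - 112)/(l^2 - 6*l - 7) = (l^2 - 10*l + 16)/(l + 1)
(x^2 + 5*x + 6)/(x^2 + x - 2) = (x + 3)/(x - 1)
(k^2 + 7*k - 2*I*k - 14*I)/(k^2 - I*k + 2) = (k + 7)/(k + I)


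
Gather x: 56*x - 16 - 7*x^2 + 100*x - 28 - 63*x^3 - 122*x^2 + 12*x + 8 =-63*x^3 - 129*x^2 + 168*x - 36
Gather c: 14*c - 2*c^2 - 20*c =-2*c^2 - 6*c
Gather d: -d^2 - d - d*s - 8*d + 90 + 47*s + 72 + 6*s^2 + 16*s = -d^2 + d*(-s - 9) + 6*s^2 + 63*s + 162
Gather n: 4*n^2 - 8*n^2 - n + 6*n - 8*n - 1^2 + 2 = -4*n^2 - 3*n + 1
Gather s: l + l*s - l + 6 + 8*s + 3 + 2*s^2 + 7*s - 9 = 2*s^2 + s*(l + 15)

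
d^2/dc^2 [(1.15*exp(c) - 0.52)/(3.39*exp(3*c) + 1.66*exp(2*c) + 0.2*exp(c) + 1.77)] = (52.86366*exp(6*c) - 34.368498*exp(5*c) - 32.138588*exp(4*c) - 96.523053*exp(3*c) + 7.289904*exp(2*c) + 5.683556*exp(c) + 3.786915)*exp(c)/(38.958219*exp(9*c) + 57.230658*exp(8*c) + 34.919712*exp(7*c) + 72.350227*exp(6*c) + 61.823148*exp(5*c) + 22.031796*exp(4*c) + 35.395433*exp(3*c) + 15.814242*exp(2*c) + 1.87974*exp(c) + 5.545233)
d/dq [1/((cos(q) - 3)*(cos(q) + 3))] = sin(2*q)/((cos(q) - 3)^2*(cos(q) + 3)^2)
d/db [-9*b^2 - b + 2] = -18*b - 1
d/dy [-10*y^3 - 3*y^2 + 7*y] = -30*y^2 - 6*y + 7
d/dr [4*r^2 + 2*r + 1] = 8*r + 2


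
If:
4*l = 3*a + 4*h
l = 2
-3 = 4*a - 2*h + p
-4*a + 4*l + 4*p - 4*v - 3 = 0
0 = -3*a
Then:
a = 0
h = 2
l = 2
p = 1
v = 9/4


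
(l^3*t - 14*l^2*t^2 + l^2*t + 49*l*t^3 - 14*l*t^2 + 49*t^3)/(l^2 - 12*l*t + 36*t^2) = t*(l^3 - 14*l^2*t + l^2 + 49*l*t^2 - 14*l*t + 49*t^2)/(l^2 - 12*l*t + 36*t^2)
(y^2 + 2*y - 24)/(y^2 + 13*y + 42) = (y - 4)/(y + 7)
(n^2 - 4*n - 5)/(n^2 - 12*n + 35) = (n + 1)/(n - 7)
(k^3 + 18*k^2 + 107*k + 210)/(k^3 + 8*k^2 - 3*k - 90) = (k + 7)/(k - 3)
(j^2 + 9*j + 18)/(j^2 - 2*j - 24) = (j^2 + 9*j + 18)/(j^2 - 2*j - 24)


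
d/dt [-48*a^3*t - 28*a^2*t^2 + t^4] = -48*a^3 - 56*a^2*t + 4*t^3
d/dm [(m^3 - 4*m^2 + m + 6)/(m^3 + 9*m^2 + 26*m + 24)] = (13*m^4 + 50*m^3 - 59*m^2 - 300*m - 132)/(m^6 + 18*m^5 + 133*m^4 + 516*m^3 + 1108*m^2 + 1248*m + 576)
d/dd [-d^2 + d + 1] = 1 - 2*d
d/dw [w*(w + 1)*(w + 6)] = 3*w^2 + 14*w + 6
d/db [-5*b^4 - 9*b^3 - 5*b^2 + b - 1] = -20*b^3 - 27*b^2 - 10*b + 1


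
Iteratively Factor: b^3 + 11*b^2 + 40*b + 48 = (b + 3)*(b^2 + 8*b + 16) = (b + 3)*(b + 4)*(b + 4)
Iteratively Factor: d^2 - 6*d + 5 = (d - 5)*(d - 1)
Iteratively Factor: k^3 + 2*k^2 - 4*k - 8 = (k - 2)*(k^2 + 4*k + 4) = (k - 2)*(k + 2)*(k + 2)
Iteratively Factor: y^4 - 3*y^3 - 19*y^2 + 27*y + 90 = (y + 3)*(y^3 - 6*y^2 - y + 30) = (y - 3)*(y + 3)*(y^2 - 3*y - 10) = (y - 3)*(y + 2)*(y + 3)*(y - 5)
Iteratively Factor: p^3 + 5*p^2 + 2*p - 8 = (p + 4)*(p^2 + p - 2) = (p + 2)*(p + 4)*(p - 1)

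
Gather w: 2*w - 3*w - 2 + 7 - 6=-w - 1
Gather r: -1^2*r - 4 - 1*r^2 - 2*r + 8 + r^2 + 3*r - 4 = 0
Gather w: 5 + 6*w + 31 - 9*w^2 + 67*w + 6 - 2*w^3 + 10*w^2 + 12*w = -2*w^3 + w^2 + 85*w + 42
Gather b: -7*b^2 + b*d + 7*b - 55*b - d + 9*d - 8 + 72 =-7*b^2 + b*(d - 48) + 8*d + 64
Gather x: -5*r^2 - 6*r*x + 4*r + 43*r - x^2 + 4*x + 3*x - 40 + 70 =-5*r^2 + 47*r - x^2 + x*(7 - 6*r) + 30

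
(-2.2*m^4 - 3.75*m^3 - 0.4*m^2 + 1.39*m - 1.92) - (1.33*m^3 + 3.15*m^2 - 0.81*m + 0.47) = -2.2*m^4 - 5.08*m^3 - 3.55*m^2 + 2.2*m - 2.39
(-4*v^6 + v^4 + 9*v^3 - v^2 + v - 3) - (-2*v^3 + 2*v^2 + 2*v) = -4*v^6 + v^4 + 11*v^3 - 3*v^2 - v - 3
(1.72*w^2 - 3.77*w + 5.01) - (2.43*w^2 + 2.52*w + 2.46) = -0.71*w^2 - 6.29*w + 2.55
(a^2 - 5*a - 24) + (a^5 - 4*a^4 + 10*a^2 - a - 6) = a^5 - 4*a^4 + 11*a^2 - 6*a - 30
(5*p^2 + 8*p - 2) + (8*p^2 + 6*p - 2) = 13*p^2 + 14*p - 4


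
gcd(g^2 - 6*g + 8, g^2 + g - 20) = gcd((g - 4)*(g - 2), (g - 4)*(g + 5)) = g - 4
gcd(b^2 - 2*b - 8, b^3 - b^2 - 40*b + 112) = b - 4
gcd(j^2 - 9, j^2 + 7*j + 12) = j + 3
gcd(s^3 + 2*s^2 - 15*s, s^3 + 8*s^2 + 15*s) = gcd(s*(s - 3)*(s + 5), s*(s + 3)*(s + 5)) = s^2 + 5*s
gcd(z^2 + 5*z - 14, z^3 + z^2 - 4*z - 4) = z - 2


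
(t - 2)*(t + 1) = t^2 - t - 2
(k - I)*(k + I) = k^2 + 1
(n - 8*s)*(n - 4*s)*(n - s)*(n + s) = n^4 - 12*n^3*s + 31*n^2*s^2 + 12*n*s^3 - 32*s^4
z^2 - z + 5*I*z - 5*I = (z - 1)*(z + 5*I)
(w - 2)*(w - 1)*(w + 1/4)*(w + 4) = w^4 + 5*w^3/4 - 39*w^2/4 + 11*w/2 + 2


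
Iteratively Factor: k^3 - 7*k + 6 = (k - 2)*(k^2 + 2*k - 3) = (k - 2)*(k + 3)*(k - 1)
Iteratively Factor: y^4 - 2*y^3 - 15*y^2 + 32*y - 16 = (y + 4)*(y^3 - 6*y^2 + 9*y - 4) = (y - 4)*(y + 4)*(y^2 - 2*y + 1) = (y - 4)*(y - 1)*(y + 4)*(y - 1)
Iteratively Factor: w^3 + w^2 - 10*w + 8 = (w + 4)*(w^2 - 3*w + 2) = (w - 2)*(w + 4)*(w - 1)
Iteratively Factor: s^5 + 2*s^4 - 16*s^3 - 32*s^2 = (s)*(s^4 + 2*s^3 - 16*s^2 - 32*s) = s*(s + 4)*(s^3 - 2*s^2 - 8*s) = s*(s + 2)*(s + 4)*(s^2 - 4*s) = s*(s - 4)*(s + 2)*(s + 4)*(s)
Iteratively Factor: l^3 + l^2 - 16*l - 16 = (l + 4)*(l^2 - 3*l - 4) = (l + 1)*(l + 4)*(l - 4)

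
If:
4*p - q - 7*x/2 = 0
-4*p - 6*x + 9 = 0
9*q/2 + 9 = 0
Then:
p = 39/76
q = -2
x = 22/19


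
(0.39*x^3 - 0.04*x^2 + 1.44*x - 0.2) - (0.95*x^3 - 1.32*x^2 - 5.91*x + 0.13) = -0.56*x^3 + 1.28*x^2 + 7.35*x - 0.33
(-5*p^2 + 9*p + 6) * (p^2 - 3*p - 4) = -5*p^4 + 24*p^3 - p^2 - 54*p - 24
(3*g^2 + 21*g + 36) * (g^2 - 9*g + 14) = 3*g^4 - 6*g^3 - 111*g^2 - 30*g + 504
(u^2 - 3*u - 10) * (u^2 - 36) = u^4 - 3*u^3 - 46*u^2 + 108*u + 360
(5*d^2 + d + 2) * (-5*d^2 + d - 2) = -25*d^4 - 19*d^2 - 4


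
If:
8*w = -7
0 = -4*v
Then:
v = 0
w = -7/8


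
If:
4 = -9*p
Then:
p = -4/9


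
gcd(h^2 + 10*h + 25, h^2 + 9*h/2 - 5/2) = h + 5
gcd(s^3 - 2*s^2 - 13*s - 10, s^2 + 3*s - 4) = 1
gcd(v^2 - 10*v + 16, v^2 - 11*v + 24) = v - 8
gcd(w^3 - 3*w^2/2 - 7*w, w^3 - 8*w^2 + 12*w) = w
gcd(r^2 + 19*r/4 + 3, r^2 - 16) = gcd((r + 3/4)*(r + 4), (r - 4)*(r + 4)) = r + 4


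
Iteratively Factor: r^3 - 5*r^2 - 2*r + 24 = (r - 3)*(r^2 - 2*r - 8) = (r - 4)*(r - 3)*(r + 2)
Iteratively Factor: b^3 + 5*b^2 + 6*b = (b)*(b^2 + 5*b + 6) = b*(b + 2)*(b + 3)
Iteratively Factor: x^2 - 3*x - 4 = (x - 4)*(x + 1)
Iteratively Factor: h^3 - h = (h + 1)*(h^2 - h) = (h - 1)*(h + 1)*(h)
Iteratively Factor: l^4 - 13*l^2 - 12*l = (l - 4)*(l^3 + 4*l^2 + 3*l) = l*(l - 4)*(l^2 + 4*l + 3) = l*(l - 4)*(l + 1)*(l + 3)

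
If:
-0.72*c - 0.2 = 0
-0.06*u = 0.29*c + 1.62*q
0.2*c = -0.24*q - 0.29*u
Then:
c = -0.28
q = 0.04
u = 0.16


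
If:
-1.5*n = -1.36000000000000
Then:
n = 0.91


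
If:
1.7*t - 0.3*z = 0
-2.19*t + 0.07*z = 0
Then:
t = 0.00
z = 0.00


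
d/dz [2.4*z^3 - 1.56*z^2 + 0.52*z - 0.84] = 7.2*z^2 - 3.12*z + 0.52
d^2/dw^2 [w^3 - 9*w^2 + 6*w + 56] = 6*w - 18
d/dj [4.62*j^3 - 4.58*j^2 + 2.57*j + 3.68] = 13.86*j^2 - 9.16*j + 2.57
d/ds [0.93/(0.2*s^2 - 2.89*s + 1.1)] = (2.6877 - 0.372*s)/(0.2*s^2 - 2.89*s + 1.1)^2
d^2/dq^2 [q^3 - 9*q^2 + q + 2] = 6*q - 18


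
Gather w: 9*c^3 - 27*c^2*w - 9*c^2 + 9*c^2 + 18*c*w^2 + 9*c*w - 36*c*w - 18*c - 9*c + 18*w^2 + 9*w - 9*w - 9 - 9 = 9*c^3 - 27*c + w^2*(18*c + 18) + w*(-27*c^2 - 27*c) - 18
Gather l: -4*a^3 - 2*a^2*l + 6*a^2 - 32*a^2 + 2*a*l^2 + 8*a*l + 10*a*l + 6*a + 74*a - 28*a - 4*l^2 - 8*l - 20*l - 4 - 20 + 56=-4*a^3 - 26*a^2 + 52*a + l^2*(2*a - 4) + l*(-2*a^2 + 18*a - 28) + 32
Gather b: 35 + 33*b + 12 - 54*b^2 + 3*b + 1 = -54*b^2 + 36*b + 48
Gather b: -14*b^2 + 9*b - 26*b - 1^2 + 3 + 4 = -14*b^2 - 17*b + 6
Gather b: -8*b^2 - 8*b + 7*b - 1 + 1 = -8*b^2 - b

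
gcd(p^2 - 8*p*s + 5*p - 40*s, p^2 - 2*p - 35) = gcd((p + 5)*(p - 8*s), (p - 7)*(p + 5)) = p + 5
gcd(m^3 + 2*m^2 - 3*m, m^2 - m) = m^2 - m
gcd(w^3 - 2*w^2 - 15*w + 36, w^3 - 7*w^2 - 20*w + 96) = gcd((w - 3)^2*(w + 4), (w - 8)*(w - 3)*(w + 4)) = w^2 + w - 12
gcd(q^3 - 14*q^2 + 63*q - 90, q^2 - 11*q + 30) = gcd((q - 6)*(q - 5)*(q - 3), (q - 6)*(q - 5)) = q^2 - 11*q + 30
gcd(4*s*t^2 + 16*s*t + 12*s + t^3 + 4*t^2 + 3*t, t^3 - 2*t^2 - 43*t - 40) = t + 1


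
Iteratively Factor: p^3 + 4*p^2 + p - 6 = (p + 3)*(p^2 + p - 2) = (p - 1)*(p + 3)*(p + 2)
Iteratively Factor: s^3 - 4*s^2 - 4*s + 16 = (s + 2)*(s^2 - 6*s + 8) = (s - 2)*(s + 2)*(s - 4)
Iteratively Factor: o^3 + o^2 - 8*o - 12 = (o + 2)*(o^2 - o - 6) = (o - 3)*(o + 2)*(o + 2)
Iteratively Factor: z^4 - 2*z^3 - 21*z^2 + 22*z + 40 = (z - 5)*(z^3 + 3*z^2 - 6*z - 8) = (z - 5)*(z + 1)*(z^2 + 2*z - 8) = (z - 5)*(z + 1)*(z + 4)*(z - 2)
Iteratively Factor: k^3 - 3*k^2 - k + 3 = (k - 3)*(k^2 - 1) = (k - 3)*(k - 1)*(k + 1)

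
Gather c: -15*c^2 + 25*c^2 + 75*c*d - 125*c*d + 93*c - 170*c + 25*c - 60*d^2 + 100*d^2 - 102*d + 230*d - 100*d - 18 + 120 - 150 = 10*c^2 + c*(-50*d - 52) + 40*d^2 + 28*d - 48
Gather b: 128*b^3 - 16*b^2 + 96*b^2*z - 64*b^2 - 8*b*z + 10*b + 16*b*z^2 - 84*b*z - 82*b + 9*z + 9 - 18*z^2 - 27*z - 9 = 128*b^3 + b^2*(96*z - 80) + b*(16*z^2 - 92*z - 72) - 18*z^2 - 18*z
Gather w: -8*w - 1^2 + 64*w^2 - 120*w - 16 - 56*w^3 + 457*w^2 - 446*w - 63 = -56*w^3 + 521*w^2 - 574*w - 80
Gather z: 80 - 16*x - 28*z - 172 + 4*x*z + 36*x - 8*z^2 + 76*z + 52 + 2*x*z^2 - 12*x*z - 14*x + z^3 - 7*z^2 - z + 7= 6*x + z^3 + z^2*(2*x - 15) + z*(47 - 8*x) - 33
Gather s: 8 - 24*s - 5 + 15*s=3 - 9*s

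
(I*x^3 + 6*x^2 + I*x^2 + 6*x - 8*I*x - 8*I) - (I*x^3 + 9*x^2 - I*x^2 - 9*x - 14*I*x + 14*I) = -3*x^2 + 2*I*x^2 + 15*x + 6*I*x - 22*I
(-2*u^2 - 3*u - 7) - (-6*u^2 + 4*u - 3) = 4*u^2 - 7*u - 4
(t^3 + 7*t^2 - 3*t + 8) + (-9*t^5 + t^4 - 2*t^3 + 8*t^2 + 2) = -9*t^5 + t^4 - t^3 + 15*t^2 - 3*t + 10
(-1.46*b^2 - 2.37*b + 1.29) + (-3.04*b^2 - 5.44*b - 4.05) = -4.5*b^2 - 7.81*b - 2.76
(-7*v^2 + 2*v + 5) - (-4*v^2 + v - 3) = -3*v^2 + v + 8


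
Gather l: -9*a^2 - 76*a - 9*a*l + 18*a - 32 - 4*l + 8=-9*a^2 - 58*a + l*(-9*a - 4) - 24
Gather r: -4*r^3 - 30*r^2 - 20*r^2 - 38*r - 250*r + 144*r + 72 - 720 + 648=-4*r^3 - 50*r^2 - 144*r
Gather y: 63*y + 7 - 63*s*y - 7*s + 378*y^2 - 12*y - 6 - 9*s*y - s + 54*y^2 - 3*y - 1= -8*s + 432*y^2 + y*(48 - 72*s)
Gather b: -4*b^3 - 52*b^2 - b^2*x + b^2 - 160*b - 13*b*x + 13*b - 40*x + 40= -4*b^3 + b^2*(-x - 51) + b*(-13*x - 147) - 40*x + 40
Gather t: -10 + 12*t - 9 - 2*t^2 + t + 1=-2*t^2 + 13*t - 18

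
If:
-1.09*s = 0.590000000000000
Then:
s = -0.54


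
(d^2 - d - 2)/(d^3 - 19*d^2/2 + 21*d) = 2*(d^2 - d - 2)/(d*(2*d^2 - 19*d + 42))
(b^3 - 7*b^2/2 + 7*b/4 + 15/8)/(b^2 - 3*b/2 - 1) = (b^2 - 4*b + 15/4)/(b - 2)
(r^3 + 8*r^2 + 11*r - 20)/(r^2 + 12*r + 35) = (r^2 + 3*r - 4)/(r + 7)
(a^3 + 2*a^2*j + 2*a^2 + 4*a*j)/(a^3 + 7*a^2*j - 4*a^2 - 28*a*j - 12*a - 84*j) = a*(a + 2*j)/(a^2 + 7*a*j - 6*a - 42*j)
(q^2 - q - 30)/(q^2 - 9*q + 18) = (q + 5)/(q - 3)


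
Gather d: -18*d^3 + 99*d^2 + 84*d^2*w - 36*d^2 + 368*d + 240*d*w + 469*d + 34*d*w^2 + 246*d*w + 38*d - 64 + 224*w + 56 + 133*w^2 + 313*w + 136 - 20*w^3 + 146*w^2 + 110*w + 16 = -18*d^3 + d^2*(84*w + 63) + d*(34*w^2 + 486*w + 875) - 20*w^3 + 279*w^2 + 647*w + 144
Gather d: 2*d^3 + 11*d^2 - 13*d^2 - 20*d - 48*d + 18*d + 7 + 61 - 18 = 2*d^3 - 2*d^2 - 50*d + 50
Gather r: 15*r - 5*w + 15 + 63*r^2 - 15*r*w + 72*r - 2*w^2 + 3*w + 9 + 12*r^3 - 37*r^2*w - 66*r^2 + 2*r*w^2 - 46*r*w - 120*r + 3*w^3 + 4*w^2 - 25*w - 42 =12*r^3 + r^2*(-37*w - 3) + r*(2*w^2 - 61*w - 33) + 3*w^3 + 2*w^2 - 27*w - 18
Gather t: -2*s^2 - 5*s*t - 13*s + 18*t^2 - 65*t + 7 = -2*s^2 - 13*s + 18*t^2 + t*(-5*s - 65) + 7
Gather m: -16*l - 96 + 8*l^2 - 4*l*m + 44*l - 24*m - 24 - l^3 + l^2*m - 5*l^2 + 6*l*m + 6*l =-l^3 + 3*l^2 + 34*l + m*(l^2 + 2*l - 24) - 120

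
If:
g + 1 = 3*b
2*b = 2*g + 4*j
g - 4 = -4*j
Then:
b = -3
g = -10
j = 7/2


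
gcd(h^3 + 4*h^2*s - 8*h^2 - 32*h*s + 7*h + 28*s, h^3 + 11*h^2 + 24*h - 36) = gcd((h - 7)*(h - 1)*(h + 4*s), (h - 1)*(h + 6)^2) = h - 1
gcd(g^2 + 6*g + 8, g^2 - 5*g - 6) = 1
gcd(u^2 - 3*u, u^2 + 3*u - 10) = 1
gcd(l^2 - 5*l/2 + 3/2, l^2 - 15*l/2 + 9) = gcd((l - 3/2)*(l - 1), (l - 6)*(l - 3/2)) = l - 3/2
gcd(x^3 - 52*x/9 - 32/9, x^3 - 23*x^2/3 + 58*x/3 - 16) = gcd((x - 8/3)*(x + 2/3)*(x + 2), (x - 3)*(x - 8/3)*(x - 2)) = x - 8/3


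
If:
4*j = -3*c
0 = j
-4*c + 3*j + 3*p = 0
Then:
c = 0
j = 0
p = 0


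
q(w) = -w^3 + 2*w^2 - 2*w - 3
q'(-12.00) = -482.00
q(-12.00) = 2037.00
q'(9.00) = -209.00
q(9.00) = -588.00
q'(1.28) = -1.80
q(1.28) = -4.38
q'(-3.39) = -50.04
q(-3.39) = 65.72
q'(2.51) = -10.86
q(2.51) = -11.23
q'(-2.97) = -40.34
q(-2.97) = 46.78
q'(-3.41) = -50.52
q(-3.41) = 66.73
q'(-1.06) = -9.61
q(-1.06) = 2.56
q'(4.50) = -44.75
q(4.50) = -62.62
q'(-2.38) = -28.51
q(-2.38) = 26.57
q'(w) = -3*w^2 + 4*w - 2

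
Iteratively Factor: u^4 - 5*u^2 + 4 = (u + 1)*(u^3 - u^2 - 4*u + 4) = (u + 1)*(u + 2)*(u^2 - 3*u + 2) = (u - 1)*(u + 1)*(u + 2)*(u - 2)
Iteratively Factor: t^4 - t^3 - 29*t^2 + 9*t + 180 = (t + 3)*(t^3 - 4*t^2 - 17*t + 60) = (t + 3)*(t + 4)*(t^2 - 8*t + 15) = (t - 5)*(t + 3)*(t + 4)*(t - 3)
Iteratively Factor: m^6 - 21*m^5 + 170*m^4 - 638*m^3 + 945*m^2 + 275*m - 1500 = (m - 3)*(m^5 - 18*m^4 + 116*m^3 - 290*m^2 + 75*m + 500) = (m - 3)*(m + 1)*(m^4 - 19*m^3 + 135*m^2 - 425*m + 500) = (m - 5)*(m - 3)*(m + 1)*(m^3 - 14*m^2 + 65*m - 100) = (m - 5)^2*(m - 3)*(m + 1)*(m^2 - 9*m + 20) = (m - 5)^3*(m - 3)*(m + 1)*(m - 4)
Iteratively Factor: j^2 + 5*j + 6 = (j + 2)*(j + 3)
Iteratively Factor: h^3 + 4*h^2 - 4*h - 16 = (h - 2)*(h^2 + 6*h + 8) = (h - 2)*(h + 4)*(h + 2)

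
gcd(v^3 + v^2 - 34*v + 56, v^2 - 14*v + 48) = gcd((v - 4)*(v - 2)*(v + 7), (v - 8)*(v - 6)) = 1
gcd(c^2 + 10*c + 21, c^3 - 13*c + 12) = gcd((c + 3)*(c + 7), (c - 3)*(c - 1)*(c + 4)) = 1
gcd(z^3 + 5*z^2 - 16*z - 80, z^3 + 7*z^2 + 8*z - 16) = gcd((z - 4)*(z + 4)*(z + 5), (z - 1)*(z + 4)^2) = z + 4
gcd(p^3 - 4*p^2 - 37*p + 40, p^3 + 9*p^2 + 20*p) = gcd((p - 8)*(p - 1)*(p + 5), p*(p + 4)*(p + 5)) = p + 5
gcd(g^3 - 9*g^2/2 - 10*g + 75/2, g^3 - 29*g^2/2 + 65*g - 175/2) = g^2 - 15*g/2 + 25/2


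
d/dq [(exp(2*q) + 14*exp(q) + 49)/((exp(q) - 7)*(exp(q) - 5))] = (-26*exp(2*q) - 28*exp(q) + 1078)*exp(q)/(exp(4*q) - 24*exp(3*q) + 214*exp(2*q) - 840*exp(q) + 1225)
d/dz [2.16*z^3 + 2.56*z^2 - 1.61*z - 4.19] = 6.48*z^2 + 5.12*z - 1.61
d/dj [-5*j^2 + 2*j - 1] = 2 - 10*j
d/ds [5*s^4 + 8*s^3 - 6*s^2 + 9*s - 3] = 20*s^3 + 24*s^2 - 12*s + 9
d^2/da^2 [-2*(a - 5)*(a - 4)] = -4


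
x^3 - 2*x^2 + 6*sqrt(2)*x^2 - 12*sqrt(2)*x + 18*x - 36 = (x - 2)*(x + 3*sqrt(2))^2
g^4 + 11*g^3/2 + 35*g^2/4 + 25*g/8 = g*(g + 1/2)*(g + 5/2)^2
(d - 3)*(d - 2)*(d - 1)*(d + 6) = d^4 - 25*d^2 + 60*d - 36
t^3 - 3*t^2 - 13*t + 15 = (t - 5)*(t - 1)*(t + 3)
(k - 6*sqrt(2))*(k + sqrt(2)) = k^2 - 5*sqrt(2)*k - 12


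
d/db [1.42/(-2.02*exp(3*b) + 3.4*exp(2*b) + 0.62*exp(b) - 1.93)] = (8.6052*exp(2*b) - 9.656*exp(b) - 0.8804)*exp(b)/(2.02*exp(3*b) - 3.4*exp(2*b) - 0.62*exp(b) + 1.93)^2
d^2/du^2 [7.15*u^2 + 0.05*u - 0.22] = 14.3000000000000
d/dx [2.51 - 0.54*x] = -0.540000000000000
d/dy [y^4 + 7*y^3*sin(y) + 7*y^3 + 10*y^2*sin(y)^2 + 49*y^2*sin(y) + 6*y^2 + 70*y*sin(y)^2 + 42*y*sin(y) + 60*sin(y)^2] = 7*y^3*cos(y) + 4*y^3 + 21*y^2*sin(y) + 10*y^2*sin(2*y) + 49*y^2*cos(y) + 21*y^2 + 20*y*sin(y)^2 + 98*y*sin(y) + 70*y*sin(2*y) + 42*y*cos(y) + 12*y + 70*sin(y)^2 + 42*sin(y) + 60*sin(2*y)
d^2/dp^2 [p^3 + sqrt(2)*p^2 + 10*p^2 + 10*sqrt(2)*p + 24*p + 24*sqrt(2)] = 6*p + 2*sqrt(2) + 20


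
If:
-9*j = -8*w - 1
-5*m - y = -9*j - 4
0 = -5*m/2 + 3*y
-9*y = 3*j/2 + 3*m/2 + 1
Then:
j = -502/1077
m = -12/359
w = -1865/2872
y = -10/359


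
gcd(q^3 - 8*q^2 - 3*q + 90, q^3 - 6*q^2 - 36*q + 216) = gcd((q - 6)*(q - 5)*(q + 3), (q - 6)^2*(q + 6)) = q - 6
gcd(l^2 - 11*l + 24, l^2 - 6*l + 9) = l - 3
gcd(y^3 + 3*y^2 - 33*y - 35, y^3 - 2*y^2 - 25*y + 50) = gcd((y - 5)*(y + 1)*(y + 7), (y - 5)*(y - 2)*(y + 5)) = y - 5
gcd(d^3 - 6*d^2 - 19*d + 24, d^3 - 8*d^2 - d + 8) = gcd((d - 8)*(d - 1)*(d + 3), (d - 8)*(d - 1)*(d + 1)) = d^2 - 9*d + 8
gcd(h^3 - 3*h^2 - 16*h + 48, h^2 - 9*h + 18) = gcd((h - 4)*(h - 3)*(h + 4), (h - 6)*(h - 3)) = h - 3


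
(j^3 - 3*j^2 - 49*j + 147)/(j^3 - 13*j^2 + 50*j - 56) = (j^2 + 4*j - 21)/(j^2 - 6*j + 8)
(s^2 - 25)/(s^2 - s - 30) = (s - 5)/(s - 6)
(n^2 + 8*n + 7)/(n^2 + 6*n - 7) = (n + 1)/(n - 1)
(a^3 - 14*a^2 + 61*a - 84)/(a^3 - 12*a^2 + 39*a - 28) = (a - 3)/(a - 1)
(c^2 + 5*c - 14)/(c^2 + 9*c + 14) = (c - 2)/(c + 2)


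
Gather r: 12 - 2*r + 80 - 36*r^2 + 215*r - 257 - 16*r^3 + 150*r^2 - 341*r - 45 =-16*r^3 + 114*r^2 - 128*r - 210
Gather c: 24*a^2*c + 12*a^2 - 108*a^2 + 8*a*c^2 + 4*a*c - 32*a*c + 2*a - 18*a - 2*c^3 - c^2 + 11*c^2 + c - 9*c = -96*a^2 - 16*a - 2*c^3 + c^2*(8*a + 10) + c*(24*a^2 - 28*a - 8)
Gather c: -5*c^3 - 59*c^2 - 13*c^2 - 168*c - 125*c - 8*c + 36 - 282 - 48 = -5*c^3 - 72*c^2 - 301*c - 294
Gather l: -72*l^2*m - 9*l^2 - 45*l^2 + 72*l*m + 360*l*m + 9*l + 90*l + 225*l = l^2*(-72*m - 54) + l*(432*m + 324)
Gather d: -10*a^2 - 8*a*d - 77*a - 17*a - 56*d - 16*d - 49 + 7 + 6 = -10*a^2 - 94*a + d*(-8*a - 72) - 36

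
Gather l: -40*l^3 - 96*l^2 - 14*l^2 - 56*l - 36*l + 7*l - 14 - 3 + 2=-40*l^3 - 110*l^2 - 85*l - 15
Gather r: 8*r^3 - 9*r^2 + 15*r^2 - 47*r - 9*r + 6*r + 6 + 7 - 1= 8*r^3 + 6*r^2 - 50*r + 12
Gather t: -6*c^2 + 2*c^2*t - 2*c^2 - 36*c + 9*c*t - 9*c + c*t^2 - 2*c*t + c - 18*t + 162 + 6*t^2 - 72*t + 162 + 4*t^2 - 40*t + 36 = -8*c^2 - 44*c + t^2*(c + 10) + t*(2*c^2 + 7*c - 130) + 360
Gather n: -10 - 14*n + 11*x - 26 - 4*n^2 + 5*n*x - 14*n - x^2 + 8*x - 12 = -4*n^2 + n*(5*x - 28) - x^2 + 19*x - 48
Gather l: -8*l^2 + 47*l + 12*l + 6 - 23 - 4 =-8*l^2 + 59*l - 21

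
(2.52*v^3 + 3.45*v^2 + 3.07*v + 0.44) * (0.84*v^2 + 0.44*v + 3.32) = 2.1168*v^5 + 4.0068*v^4 + 12.4632*v^3 + 13.1744*v^2 + 10.386*v + 1.4608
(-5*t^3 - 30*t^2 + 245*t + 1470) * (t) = -5*t^4 - 30*t^3 + 245*t^2 + 1470*t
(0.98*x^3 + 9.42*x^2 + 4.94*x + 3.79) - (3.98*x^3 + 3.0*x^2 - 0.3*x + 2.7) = -3.0*x^3 + 6.42*x^2 + 5.24*x + 1.09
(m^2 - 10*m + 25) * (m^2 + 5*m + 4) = m^4 - 5*m^3 - 21*m^2 + 85*m + 100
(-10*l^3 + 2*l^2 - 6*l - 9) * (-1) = 10*l^3 - 2*l^2 + 6*l + 9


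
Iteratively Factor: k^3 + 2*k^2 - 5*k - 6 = (k - 2)*(k^2 + 4*k + 3) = (k - 2)*(k + 1)*(k + 3)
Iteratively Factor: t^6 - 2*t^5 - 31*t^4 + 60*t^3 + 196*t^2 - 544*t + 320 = (t + 4)*(t^5 - 6*t^4 - 7*t^3 + 88*t^2 - 156*t + 80) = (t - 1)*(t + 4)*(t^4 - 5*t^3 - 12*t^2 + 76*t - 80) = (t - 5)*(t - 1)*(t + 4)*(t^3 - 12*t + 16) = (t - 5)*(t - 2)*(t - 1)*(t + 4)*(t^2 + 2*t - 8) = (t - 5)*(t - 2)*(t - 1)*(t + 4)^2*(t - 2)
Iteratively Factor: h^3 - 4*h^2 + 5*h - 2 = (h - 2)*(h^2 - 2*h + 1) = (h - 2)*(h - 1)*(h - 1)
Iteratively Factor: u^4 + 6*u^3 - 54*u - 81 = (u + 3)*(u^3 + 3*u^2 - 9*u - 27) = (u - 3)*(u + 3)*(u^2 + 6*u + 9) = (u - 3)*(u + 3)^2*(u + 3)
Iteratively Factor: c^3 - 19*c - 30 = (c + 3)*(c^2 - 3*c - 10) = (c + 2)*(c + 3)*(c - 5)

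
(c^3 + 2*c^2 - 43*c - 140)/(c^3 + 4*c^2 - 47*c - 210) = (c + 4)/(c + 6)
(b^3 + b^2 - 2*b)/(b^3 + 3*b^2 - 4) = b/(b + 2)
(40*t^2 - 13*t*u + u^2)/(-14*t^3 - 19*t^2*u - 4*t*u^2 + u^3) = (-40*t^2 + 13*t*u - u^2)/(14*t^3 + 19*t^2*u + 4*t*u^2 - u^3)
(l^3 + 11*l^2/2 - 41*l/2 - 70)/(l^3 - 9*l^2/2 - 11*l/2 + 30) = (l + 7)/(l - 3)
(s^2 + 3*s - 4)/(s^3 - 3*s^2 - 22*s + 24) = 1/(s - 6)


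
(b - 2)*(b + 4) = b^2 + 2*b - 8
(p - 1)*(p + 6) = p^2 + 5*p - 6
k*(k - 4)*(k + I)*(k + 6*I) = k^4 - 4*k^3 + 7*I*k^3 - 6*k^2 - 28*I*k^2 + 24*k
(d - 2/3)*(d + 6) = d^2 + 16*d/3 - 4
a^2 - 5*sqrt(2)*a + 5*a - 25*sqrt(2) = (a + 5)*(a - 5*sqrt(2))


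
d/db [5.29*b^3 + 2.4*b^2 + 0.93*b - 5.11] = 15.87*b^2 + 4.8*b + 0.93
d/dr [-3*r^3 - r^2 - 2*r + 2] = -9*r^2 - 2*r - 2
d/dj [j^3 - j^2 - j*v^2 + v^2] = 3*j^2 - 2*j - v^2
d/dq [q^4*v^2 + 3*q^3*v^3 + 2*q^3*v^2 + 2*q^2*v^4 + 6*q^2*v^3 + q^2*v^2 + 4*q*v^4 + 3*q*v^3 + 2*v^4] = v^2*(4*q^3 + 9*q^2*v + 6*q^2 + 4*q*v^2 + 12*q*v + 2*q + 4*v^2 + 3*v)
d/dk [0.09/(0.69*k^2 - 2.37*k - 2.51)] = (0.2133 - 0.1242*k)/(-0.69*k^2 + 2.37*k + 2.51)^2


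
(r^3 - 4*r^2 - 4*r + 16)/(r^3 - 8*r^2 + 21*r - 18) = (r^2 - 2*r - 8)/(r^2 - 6*r + 9)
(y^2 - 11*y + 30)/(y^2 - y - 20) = (y - 6)/(y + 4)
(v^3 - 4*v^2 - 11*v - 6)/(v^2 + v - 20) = (v^3 - 4*v^2 - 11*v - 6)/(v^2 + v - 20)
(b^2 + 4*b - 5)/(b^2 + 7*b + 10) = (b - 1)/(b + 2)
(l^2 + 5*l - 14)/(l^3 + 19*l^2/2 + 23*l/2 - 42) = 2*(l - 2)/(2*l^2 + 5*l - 12)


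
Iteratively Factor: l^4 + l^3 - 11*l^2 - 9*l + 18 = (l - 1)*(l^3 + 2*l^2 - 9*l - 18) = (l - 1)*(l + 3)*(l^2 - l - 6) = (l - 3)*(l - 1)*(l + 3)*(l + 2)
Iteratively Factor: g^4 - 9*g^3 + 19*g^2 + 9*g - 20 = (g - 5)*(g^3 - 4*g^2 - g + 4) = (g - 5)*(g + 1)*(g^2 - 5*g + 4) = (g - 5)*(g - 4)*(g + 1)*(g - 1)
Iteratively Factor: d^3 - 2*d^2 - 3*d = (d - 3)*(d^2 + d) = (d - 3)*(d + 1)*(d)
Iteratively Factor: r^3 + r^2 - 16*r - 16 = (r + 4)*(r^2 - 3*r - 4) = (r + 1)*(r + 4)*(r - 4)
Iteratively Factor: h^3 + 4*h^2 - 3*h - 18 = (h - 2)*(h^2 + 6*h + 9) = (h - 2)*(h + 3)*(h + 3)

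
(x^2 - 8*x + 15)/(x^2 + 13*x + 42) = (x^2 - 8*x + 15)/(x^2 + 13*x + 42)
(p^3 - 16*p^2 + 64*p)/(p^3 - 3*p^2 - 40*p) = (p - 8)/(p + 5)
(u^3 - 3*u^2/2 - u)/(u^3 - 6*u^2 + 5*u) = (u^2 - 3*u/2 - 1)/(u^2 - 6*u + 5)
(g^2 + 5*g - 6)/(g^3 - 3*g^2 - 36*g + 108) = (g - 1)/(g^2 - 9*g + 18)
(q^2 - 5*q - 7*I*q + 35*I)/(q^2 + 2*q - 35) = (q - 7*I)/(q + 7)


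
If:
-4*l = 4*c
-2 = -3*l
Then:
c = -2/3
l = 2/3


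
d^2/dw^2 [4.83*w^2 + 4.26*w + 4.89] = 9.66000000000000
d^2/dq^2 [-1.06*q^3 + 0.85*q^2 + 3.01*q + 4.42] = 1.7 - 6.36*q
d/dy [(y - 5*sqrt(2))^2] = 2*y - 10*sqrt(2)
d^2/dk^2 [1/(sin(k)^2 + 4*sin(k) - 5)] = -(4*sin(k)^3 + 16*sin(k)^2 + 46*sin(k) + 42)/((sin(k) - 1)^2*(sin(k) + 5)^3)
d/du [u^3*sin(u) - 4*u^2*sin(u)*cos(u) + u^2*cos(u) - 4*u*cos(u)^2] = u^3*cos(u) + 2*u^2*sin(u) - 8*u^2*cos(u)^2 + 4*u^2 + 2*u*cos(u) - 4*cos(u)^2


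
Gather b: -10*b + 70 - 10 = 60 - 10*b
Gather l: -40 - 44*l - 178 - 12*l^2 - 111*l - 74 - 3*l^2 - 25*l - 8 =-15*l^2 - 180*l - 300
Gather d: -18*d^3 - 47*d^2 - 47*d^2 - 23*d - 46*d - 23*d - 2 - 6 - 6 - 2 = -18*d^3 - 94*d^2 - 92*d - 16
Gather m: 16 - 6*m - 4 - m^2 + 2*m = -m^2 - 4*m + 12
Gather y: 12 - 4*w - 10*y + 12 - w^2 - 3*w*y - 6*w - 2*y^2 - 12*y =-w^2 - 10*w - 2*y^2 + y*(-3*w - 22) + 24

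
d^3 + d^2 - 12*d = d*(d - 3)*(d + 4)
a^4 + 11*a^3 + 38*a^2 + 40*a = a*(a + 2)*(a + 4)*(a + 5)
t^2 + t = t*(t + 1)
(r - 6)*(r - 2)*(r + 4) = r^3 - 4*r^2 - 20*r + 48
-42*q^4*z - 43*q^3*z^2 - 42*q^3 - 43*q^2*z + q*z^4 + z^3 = (-7*q + z)*(q + z)*(6*q + z)*(q*z + 1)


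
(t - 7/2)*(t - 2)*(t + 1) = t^3 - 9*t^2/2 + 3*t/2 + 7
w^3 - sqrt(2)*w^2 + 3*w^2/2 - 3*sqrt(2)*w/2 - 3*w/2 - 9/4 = (w + 3/2)*(w - 3*sqrt(2)/2)*(w + sqrt(2)/2)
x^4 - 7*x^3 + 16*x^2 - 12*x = x*(x - 3)*(x - 2)^2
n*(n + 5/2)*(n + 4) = n^3 + 13*n^2/2 + 10*n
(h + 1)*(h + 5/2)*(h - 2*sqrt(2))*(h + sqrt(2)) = h^4 - sqrt(2)*h^3 + 7*h^3/2 - 7*sqrt(2)*h^2/2 - 3*h^2/2 - 14*h - 5*sqrt(2)*h/2 - 10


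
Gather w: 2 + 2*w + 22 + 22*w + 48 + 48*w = 72*w + 72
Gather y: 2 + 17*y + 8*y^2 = 8*y^2 + 17*y + 2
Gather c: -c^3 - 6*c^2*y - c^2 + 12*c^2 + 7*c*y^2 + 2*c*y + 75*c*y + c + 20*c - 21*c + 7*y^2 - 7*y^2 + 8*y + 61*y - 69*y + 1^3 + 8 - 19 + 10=-c^3 + c^2*(11 - 6*y) + c*(7*y^2 + 77*y)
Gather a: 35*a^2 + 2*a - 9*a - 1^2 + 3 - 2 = 35*a^2 - 7*a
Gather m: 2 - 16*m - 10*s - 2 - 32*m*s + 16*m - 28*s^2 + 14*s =-32*m*s - 28*s^2 + 4*s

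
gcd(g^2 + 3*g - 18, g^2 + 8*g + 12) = g + 6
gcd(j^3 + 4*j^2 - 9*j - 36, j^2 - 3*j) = j - 3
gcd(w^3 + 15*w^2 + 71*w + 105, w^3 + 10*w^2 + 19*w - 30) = w + 5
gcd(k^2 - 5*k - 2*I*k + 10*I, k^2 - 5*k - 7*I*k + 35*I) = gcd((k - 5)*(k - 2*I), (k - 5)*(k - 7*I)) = k - 5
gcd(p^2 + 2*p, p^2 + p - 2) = p + 2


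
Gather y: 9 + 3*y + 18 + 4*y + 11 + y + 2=8*y + 40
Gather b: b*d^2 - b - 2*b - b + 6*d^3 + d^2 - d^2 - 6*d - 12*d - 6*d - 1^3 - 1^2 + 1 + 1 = b*(d^2 - 4) + 6*d^3 - 24*d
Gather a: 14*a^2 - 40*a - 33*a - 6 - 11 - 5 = 14*a^2 - 73*a - 22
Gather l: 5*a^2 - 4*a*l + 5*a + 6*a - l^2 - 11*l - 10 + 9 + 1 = 5*a^2 + 11*a - l^2 + l*(-4*a - 11)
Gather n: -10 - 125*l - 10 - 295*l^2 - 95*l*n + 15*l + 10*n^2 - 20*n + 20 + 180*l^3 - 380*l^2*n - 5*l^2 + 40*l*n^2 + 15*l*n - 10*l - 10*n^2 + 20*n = 180*l^3 - 300*l^2 + 40*l*n^2 - 120*l + n*(-380*l^2 - 80*l)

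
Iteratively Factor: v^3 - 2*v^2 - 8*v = (v - 4)*(v^2 + 2*v) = (v - 4)*(v + 2)*(v)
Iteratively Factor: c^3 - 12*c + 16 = (c + 4)*(c^2 - 4*c + 4) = (c - 2)*(c + 4)*(c - 2)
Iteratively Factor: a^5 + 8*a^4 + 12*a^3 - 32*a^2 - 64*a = (a + 4)*(a^4 + 4*a^3 - 4*a^2 - 16*a) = a*(a + 4)*(a^3 + 4*a^2 - 4*a - 16) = a*(a + 2)*(a + 4)*(a^2 + 2*a - 8) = a*(a + 2)*(a + 4)^2*(a - 2)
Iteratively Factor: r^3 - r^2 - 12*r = (r + 3)*(r^2 - 4*r) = r*(r + 3)*(r - 4)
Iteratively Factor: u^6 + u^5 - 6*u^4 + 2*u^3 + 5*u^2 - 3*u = (u - 1)*(u^5 + 2*u^4 - 4*u^3 - 2*u^2 + 3*u) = u*(u - 1)*(u^4 + 2*u^3 - 4*u^2 - 2*u + 3) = u*(u - 1)^2*(u^3 + 3*u^2 - u - 3) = u*(u - 1)^2*(u + 1)*(u^2 + 2*u - 3) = u*(u - 1)^2*(u + 1)*(u + 3)*(u - 1)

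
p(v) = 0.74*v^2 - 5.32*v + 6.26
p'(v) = 1.48*v - 5.32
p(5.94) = 0.77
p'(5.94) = 3.47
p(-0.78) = 10.86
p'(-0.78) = -6.47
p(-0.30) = 7.92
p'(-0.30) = -5.76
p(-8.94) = 112.96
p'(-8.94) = -18.55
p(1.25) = 0.77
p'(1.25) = -3.47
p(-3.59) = 34.90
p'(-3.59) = -10.63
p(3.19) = -3.18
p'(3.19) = -0.60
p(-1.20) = 13.71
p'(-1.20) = -7.10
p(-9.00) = 114.08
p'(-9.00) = -18.64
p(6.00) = 0.98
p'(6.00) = 3.56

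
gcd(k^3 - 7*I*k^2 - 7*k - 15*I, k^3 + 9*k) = k - 3*I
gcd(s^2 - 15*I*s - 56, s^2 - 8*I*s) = s - 8*I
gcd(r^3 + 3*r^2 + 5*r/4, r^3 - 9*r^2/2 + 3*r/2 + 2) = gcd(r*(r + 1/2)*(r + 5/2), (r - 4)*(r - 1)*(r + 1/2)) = r + 1/2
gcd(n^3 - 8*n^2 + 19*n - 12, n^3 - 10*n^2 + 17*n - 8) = n - 1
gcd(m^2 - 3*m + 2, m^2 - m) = m - 1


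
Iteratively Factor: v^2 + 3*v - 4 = (v + 4)*(v - 1)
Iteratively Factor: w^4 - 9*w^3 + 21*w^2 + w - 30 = (w - 2)*(w^3 - 7*w^2 + 7*w + 15) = (w - 5)*(w - 2)*(w^2 - 2*w - 3) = (w - 5)*(w - 2)*(w + 1)*(w - 3)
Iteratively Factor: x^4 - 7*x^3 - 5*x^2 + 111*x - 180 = (x - 3)*(x^3 - 4*x^2 - 17*x + 60) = (x - 3)*(x + 4)*(x^2 - 8*x + 15) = (x - 3)^2*(x + 4)*(x - 5)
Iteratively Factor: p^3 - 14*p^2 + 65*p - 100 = (p - 5)*(p^2 - 9*p + 20) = (p - 5)^2*(p - 4)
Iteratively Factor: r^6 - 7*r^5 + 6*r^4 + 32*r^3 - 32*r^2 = (r)*(r^5 - 7*r^4 + 6*r^3 + 32*r^2 - 32*r) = r^2*(r^4 - 7*r^3 + 6*r^2 + 32*r - 32) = r^2*(r - 4)*(r^3 - 3*r^2 - 6*r + 8) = r^2*(r - 4)*(r - 1)*(r^2 - 2*r - 8) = r^2*(r - 4)^2*(r - 1)*(r + 2)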